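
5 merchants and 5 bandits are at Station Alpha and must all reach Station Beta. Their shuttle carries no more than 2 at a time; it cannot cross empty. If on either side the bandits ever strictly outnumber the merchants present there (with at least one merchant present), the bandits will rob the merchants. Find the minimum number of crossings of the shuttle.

Following every safe sequence of crossings from the start, the most of the 10 that can be at Station Beta as the shuttle arrives there on crossings 1, 3, 5, 7 is 2, 3, 4, 5 respectively; the best ever achieved is 5 of 10.
From crossing 9 on, no configuration arises that was not already reachable earlier: only 13 distinct safe configurations (who is on which side, and where the shuttle is) can ever be reached, none of them has everyone across, and every continuation just revisits them. They are: 0 merchants + 0 bandits across (shuttle back at the start); 0 merchants + 1 bandit across (shuttle there); 0 merchants + 1 bandit across (shuttle back at the start); 0 merchants + 2 bandits across (shuttle there); 0 merchants + 2 bandits across (shuttle back at the start); 0 merchants + 3 bandits across (shuttle there); 0 merchants + 3 bandits across (shuttle back at the start); 0 merchants + 4 bandits across (shuttle there); 0 merchants + 4 bandits across (shuttle back at the start); 0 merchants + 5 bandits across (shuttle there); 1 merchant + 1 bandit across (shuttle there); 1 merchant + 1 bandit across (shuttle back at the start); 2 merchants + 2 bandits across (shuttle there). So no valid plan exists.

impossible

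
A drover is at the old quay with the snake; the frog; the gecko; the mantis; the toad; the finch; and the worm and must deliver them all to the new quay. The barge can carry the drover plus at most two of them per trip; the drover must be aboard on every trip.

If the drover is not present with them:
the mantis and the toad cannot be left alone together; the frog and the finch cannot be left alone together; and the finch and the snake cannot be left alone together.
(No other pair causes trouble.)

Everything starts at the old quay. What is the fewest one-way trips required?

7

Counting alone: the drover can take at most 2 across per trip to the new quay, so moving all 7 needs at least 4 loaded trips out, with a return between consecutive ones — at least 7 crossings.
The plan below uses exactly 7 crossings, so it is optimal:
1. Drover goes to the new quay with the finch and the mantis.  [the old quay: the frog, the gecko, the snake, the toad, the worm | the new quay: the finch, the mantis]
2. Drover goes back to the old quay alone.  [the old quay: the frog, the gecko, the snake, the toad, the worm | the new quay: the finch, the mantis]
3. Drover goes to the new quay with the frog and the snake.  [the old quay: the gecko, the toad, the worm | the new quay: the finch, the frog, the mantis, the snake]
4. Drover goes back to the old quay with the finch.  [the old quay: the finch, the gecko, the toad, the worm | the new quay: the frog, the mantis, the snake]
5. Drover goes to the new quay with the gecko and the worm.  [the old quay: the finch, the toad | the new quay: the frog, the gecko, the mantis, the snake, the worm]
6. Drover goes back to the old quay alone.  [the old quay: the finch, the toad | the new quay: the frog, the gecko, the mantis, the snake, the worm]
7. Drover goes to the new quay with the finch and the toad.  [the old quay: — | the new quay: the finch, the frog, the gecko, the mantis, the snake, the toad, the worm]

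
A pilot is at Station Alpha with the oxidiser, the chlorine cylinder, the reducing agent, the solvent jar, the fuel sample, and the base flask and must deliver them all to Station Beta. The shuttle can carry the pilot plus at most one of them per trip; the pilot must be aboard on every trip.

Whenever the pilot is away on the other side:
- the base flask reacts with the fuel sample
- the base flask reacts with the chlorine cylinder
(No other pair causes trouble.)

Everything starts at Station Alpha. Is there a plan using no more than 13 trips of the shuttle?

Yes — this plan uses 13 crossings (≤ 13):
1. Pilot goes to Station Beta with the base flask.
2. Pilot goes back to Station Alpha alone.
3. Pilot goes to Station Beta with the oxidiser.
4. Pilot goes back to Station Alpha alone.
5. Pilot goes to Station Beta with the chlorine cylinder.
6. Pilot goes back to Station Alpha with the base flask.
7. Pilot goes to Station Beta with the fuel sample.
8. Pilot goes back to Station Alpha alone.
9. Pilot goes to Station Beta with the reducing agent.
10. Pilot goes back to Station Alpha alone.
11. Pilot goes to Station Beta with the solvent jar.
12. Pilot goes back to Station Alpha alone.
13. Pilot goes to Station Beta with the base flask.

Yes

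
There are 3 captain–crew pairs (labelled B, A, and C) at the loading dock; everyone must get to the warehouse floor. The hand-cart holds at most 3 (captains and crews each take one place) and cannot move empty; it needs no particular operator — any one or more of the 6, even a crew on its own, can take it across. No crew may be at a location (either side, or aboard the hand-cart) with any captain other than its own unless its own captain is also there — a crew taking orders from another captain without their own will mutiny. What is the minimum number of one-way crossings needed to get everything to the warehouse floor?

5

Counting alone: each trip to the warehouse floor takes at most 3 across and each return brings at least 1 back, so after t trips out (and t−1 returns) at most 3t − (t−1) of the 6 are across; that first reaches 6 at t = 3, so at least 5 crossings are needed.
The plan below uses exactly 5 crossings, so it is optimal:
1. captain B and crew B cross → the warehouse floor.
2. captain B crosses ← the loading dock.
3. captain A, captain B, and captain C cross → the warehouse floor.
4. crew B crosses ← the loading dock.
5. crew A, crew B, and crew C cross → the warehouse floor.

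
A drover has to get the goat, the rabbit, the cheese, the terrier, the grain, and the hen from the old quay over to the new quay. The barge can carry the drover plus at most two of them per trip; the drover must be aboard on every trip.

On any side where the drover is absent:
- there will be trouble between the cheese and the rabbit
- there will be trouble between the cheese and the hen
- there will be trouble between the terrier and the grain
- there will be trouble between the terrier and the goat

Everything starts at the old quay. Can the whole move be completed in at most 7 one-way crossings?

Yes — this plan uses 7 crossings (≤ 7):
1. Drover goes to the new quay with the cheese and the terrier.  [the old quay: the goat, the grain, the hen, the rabbit | the new quay: the cheese, the terrier]
2. Drover goes back to the old quay alone.  [the old quay: the goat, the grain, the hen, the rabbit | the new quay: the cheese, the terrier]
3. Drover goes to the new quay with the goat and the rabbit.  [the old quay: the grain, the hen | the new quay: the cheese, the goat, the rabbit, the terrier]
4. Drover goes back to the old quay with the cheese and the terrier.  [the old quay: the cheese, the grain, the hen, the terrier | the new quay: the goat, the rabbit]
5. Drover goes to the new quay with the grain and the hen.  [the old quay: the cheese, the terrier | the new quay: the goat, the grain, the hen, the rabbit]
6. Drover goes back to the old quay alone.  [the old quay: the cheese, the terrier | the new quay: the goat, the grain, the hen, the rabbit]
7. Drover goes to the new quay with the cheese and the terrier.  [the old quay: — | the new quay: the cheese, the goat, the grain, the hen, the rabbit, the terrier]

Yes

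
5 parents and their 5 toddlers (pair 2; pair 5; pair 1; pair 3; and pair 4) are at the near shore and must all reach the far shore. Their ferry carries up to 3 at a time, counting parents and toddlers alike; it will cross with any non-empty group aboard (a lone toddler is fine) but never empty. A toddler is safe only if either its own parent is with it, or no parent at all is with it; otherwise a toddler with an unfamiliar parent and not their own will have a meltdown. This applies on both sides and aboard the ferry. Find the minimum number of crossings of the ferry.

Counting alone: each trip to the far shore takes at most 3 across and each return brings at least 1 back, so after t trips out (and t−1 returns) at most 3t − (t−1) of the 10 are across; that first reaches 10 at t = 5, so at least 9 crossings are needed.
The safety rule pushes this higher. Following every safe sequence of crossings, the most of the 10 that can be at the far shore as the ferry arrives there on crossing 9 is 9 — never all 10.
So no plan with fewer than 11 crossings exists, and this one achieves 11:
1. parent 2 and toddler 2 cross → the far shore.
2. parent 2 crosses ← the near shore.
3. toddler 1, toddler 3, and toddler 5 cross → the far shore.
4. toddler 2 crosses ← the near shore.
5. parent 1, parent 3, and parent 5 cross → the far shore.
6. parent 5 and toddler 5 cross ← the near shore.
7. parent 2, parent 4, and parent 5 cross → the far shore.
8. toddler 1 crosses ← the near shore.
9. toddler 2 and toddler 5 cross → the far shore.
10. toddler 2 crosses ← the near shore.
11. toddler 1, toddler 2, and toddler 4 cross → the far shore.

11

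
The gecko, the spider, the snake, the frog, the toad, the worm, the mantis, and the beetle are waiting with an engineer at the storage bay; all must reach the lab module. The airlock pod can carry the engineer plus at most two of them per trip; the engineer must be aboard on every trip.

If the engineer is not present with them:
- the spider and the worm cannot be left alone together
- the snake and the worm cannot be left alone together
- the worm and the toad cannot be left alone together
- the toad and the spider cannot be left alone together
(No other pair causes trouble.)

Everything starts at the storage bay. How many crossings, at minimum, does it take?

13

Counting alone: the engineer can take at most 2 across per trip to the lab module, so moving all 8 needs at least 4 loaded trips out, with a return between consecutive ones — at least 7 crossings.
The safety rule pushes this higher. Following every safe sequence of crossings, the most of the 8 that can be at the lab module as the airlock pod arrives there on crossings 7, 9, 11 is 5, 6, 7 respectively — never all 8.
So no plan with fewer than 13 crossings exists, and this one achieves 13:
1. Engineer goes to the lab module with the spider and the worm.
2. Engineer goes back to the storage bay with the spider.
3. Engineer goes to the lab module with the gecko and the spider.
4. Engineer goes back to the storage bay with the spider.
5. Engineer goes to the lab module with the snake and the spider.
6. Engineer goes back to the storage bay with the worm.
7. Engineer goes to the lab module with the frog and the toad.
8. Engineer goes back to the storage bay with the spider.
9. Engineer goes to the lab module with the mantis and the spider.
10. Engineer goes back to the storage bay with the spider.
11. Engineer goes to the lab module with the beetle and the spider.
12. Engineer goes back to the storage bay with the spider.
13. Engineer goes to the lab module with the spider and the worm.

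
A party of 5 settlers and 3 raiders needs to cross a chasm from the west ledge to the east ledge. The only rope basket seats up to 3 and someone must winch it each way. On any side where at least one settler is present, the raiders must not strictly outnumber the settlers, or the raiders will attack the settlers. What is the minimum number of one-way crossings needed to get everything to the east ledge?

7

Counting alone: each trip to the east ledge takes at most 3 across and each return brings at least 1 back, so after t trips out (and t−1 returns) at most 3t − (t−1) of the 8 are across; that first reaches 8 at t = 4, so at least 7 crossings are needed.
The plan below uses exactly 7 crossings, so it is optimal:
1. 2 raiders → the east ledge.  (the west ledge: 5S 1R; the east ledge: 0S 2R)
2. 1 raider ← the west ledge.  (the west ledge: 5S 2R; the east ledge: 0S 1R)
3. 2 settlers and 1 raider → the east ledge.  (the west ledge: 3S 1R; the east ledge: 2S 2R)
4. 1 raider ← the west ledge.  (the west ledge: 3S 2R; the east ledge: 2S 1R)
5. 1 settler and 2 raiders → the east ledge.  (the west ledge: 2S 0R; the east ledge: 3S 3R)
6. 1 raider ← the west ledge.  (the west ledge: 2S 1R; the east ledge: 3S 2R)
7. 2 settlers and 1 raider → the east ledge.  (the west ledge: 0S 0R; the east ledge: 5S 3R)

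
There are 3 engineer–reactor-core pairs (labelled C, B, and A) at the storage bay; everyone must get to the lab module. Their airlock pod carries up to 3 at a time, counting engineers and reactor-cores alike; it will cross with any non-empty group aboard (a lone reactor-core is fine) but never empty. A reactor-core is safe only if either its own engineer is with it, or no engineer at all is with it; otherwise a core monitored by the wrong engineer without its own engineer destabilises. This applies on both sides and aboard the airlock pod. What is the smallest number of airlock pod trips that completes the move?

Counting alone: each trip to the lab module takes at most 3 across and each return brings at least 1 back, so after t trips out (and t−1 returns) at most 3t − (t−1) of the 6 are across; that first reaches 6 at t = 3, so at least 5 crossings are needed.
The plan below uses exactly 5 crossings, so it is optimal:
1. engineer C and reactor-core C cross → the lab module.
2. engineer C crosses ← the storage bay.
3. engineer A, engineer B, and engineer C cross → the lab module.
4. reactor-core C crosses ← the storage bay.
5. reactor-core A, reactor-core B, and reactor-core C cross → the lab module.

5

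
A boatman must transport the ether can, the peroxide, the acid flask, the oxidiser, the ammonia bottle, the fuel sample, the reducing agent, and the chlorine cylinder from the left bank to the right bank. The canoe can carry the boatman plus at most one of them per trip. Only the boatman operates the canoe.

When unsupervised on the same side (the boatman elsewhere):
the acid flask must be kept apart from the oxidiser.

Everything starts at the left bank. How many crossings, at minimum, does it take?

15

Counting alone: the boatman can take at most 1 across per trip to the right bank, so moving all 8 needs at least 8 loaded trips out, with a return between consecutive ones — at least 15 crossings.
The plan below uses exactly 15 crossings, so it is optimal:
1. Boatman goes to the right bank with the acid flask.  [the left bank: the ammonia bottle, the chlorine cylinder, the ether can, the fuel sample, the oxidiser, the peroxide, the reducing agent | the right bank: the acid flask]
2. Boatman goes back to the left bank alone.  [the left bank: the ammonia bottle, the chlorine cylinder, the ether can, the fuel sample, the oxidiser, the peroxide, the reducing agent | the right bank: the acid flask]
3. Boatman goes to the right bank with the ether can.  [the left bank: the ammonia bottle, the chlorine cylinder, the fuel sample, the oxidiser, the peroxide, the reducing agent | the right bank: the acid flask, the ether can]
4. Boatman goes back to the left bank alone.  [the left bank: the ammonia bottle, the chlorine cylinder, the fuel sample, the oxidiser, the peroxide, the reducing agent | the right bank: the acid flask, the ether can]
5. Boatman goes to the right bank with the peroxide.  [the left bank: the ammonia bottle, the chlorine cylinder, the fuel sample, the oxidiser, the reducing agent | the right bank: the acid flask, the ether can, the peroxide]
6. Boatman goes back to the left bank alone.  [the left bank: the ammonia bottle, the chlorine cylinder, the fuel sample, the oxidiser, the reducing agent | the right bank: the acid flask, the ether can, the peroxide]
7. Boatman goes to the right bank with the ammonia bottle.  [the left bank: the chlorine cylinder, the fuel sample, the oxidiser, the reducing agent | the right bank: the acid flask, the ammonia bottle, the ether can, the peroxide]
8. Boatman goes back to the left bank alone.  [the left bank: the chlorine cylinder, the fuel sample, the oxidiser, the reducing agent | the right bank: the acid flask, the ammonia bottle, the ether can, the peroxide]
9. Boatman goes to the right bank with the fuel sample.  [the left bank: the chlorine cylinder, the oxidiser, the reducing agent | the right bank: the acid flask, the ammonia bottle, the ether can, the fuel sample, the peroxide]
10. Boatman goes back to the left bank alone.  [the left bank: the chlorine cylinder, the oxidiser, the reducing agent | the right bank: the acid flask, the ammonia bottle, the ether can, the fuel sample, the peroxide]
11. Boatman goes to the right bank with the reducing agent.  [the left bank: the chlorine cylinder, the oxidiser | the right bank: the acid flask, the ammonia bottle, the ether can, the fuel sample, the peroxide, the reducing agent]
12. Boatman goes back to the left bank alone.  [the left bank: the chlorine cylinder, the oxidiser | the right bank: the acid flask, the ammonia bottle, the ether can, the fuel sample, the peroxide, the reducing agent]
13. Boatman goes to the right bank with the chlorine cylinder.  [the left bank: the oxidiser | the right bank: the acid flask, the ammonia bottle, the chlorine cylinder, the ether can, the fuel sample, the peroxide, the reducing agent]
14. Boatman goes back to the left bank alone.  [the left bank: the oxidiser | the right bank: the acid flask, the ammonia bottle, the chlorine cylinder, the ether can, the fuel sample, the peroxide, the reducing agent]
15. Boatman goes to the right bank with the oxidiser.  [the left bank: — | the right bank: the acid flask, the ammonia bottle, the chlorine cylinder, the ether can, the fuel sample, the oxidiser, the peroxide, the reducing agent]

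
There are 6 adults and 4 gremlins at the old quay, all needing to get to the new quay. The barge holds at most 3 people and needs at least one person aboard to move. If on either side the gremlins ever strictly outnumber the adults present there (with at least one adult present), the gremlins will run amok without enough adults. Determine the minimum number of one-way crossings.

9

Counting alone: each trip to the new quay takes at most 3 across and each return brings at least 1 back, so after t trips out (and t−1 returns) at most 3t − (t−1) of the 10 are across; that first reaches 10 at t = 5, so at least 9 crossings are needed.
The plan below uses exactly 9 crossings, so it is optimal:
1. 2 gremlins → the new quay.  (the old quay: 6A 2G; the new quay: 0A 2G)
2. 1 gremlin ← the old quay.  (the old quay: 6A 3G; the new quay: 0A 1G)
3. 3 gremlins → the new quay.  (the old quay: 6A 0G; the new quay: 0A 4G)
4. 1 gremlin ← the old quay.  (the old quay: 6A 1G; the new quay: 0A 3G)
5. 3 adults → the new quay.  (the old quay: 3A 1G; the new quay: 3A 3G)
6. 1 gremlin ← the old quay.  (the old quay: 3A 2G; the new quay: 3A 2G)
7. 1 adult and 2 gremlins → the new quay.  (the old quay: 2A 0G; the new quay: 4A 4G)
8. 1 gremlin ← the old quay.  (the old quay: 2A 1G; the new quay: 4A 3G)
9. 2 adults and 1 gremlin → the new quay.  (the old quay: 0A 0G; the new quay: 6A 4G)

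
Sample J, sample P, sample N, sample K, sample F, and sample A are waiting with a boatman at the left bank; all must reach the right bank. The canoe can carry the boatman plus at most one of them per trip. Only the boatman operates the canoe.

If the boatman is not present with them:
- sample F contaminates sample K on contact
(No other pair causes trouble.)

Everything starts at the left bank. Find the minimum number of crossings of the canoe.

Counting alone: the boatman can take at most 1 across per trip to the right bank, so moving all 6 needs at least 6 loaded trips out, with a return between consecutive ones — at least 11 crossings.
The plan below uses exactly 11 crossings, so it is optimal:
1. Boatman goes to the right bank with sample K.  [the left bank: sample A, sample F, sample J, sample N, sample P | the right bank: sample K]
2. Boatman goes back to the left bank alone.  [the left bank: sample A, sample F, sample J, sample N, sample P | the right bank: sample K]
3. Boatman goes to the right bank with sample J.  [the left bank: sample A, sample F, sample N, sample P | the right bank: sample J, sample K]
4. Boatman goes back to the left bank alone.  [the left bank: sample A, sample F, sample N, sample P | the right bank: sample J, sample K]
5. Boatman goes to the right bank with sample P.  [the left bank: sample A, sample F, sample N | the right bank: sample J, sample K, sample P]
6. Boatman goes back to the left bank alone.  [the left bank: sample A, sample F, sample N | the right bank: sample J, sample K, sample P]
7. Boatman goes to the right bank with sample N.  [the left bank: sample A, sample F | the right bank: sample J, sample K, sample N, sample P]
8. Boatman goes back to the left bank alone.  [the left bank: sample A, sample F | the right bank: sample J, sample K, sample N, sample P]
9. Boatman goes to the right bank with sample A.  [the left bank: sample F | the right bank: sample A, sample J, sample K, sample N, sample P]
10. Boatman goes back to the left bank alone.  [the left bank: sample F | the right bank: sample A, sample J, sample K, sample N, sample P]
11. Boatman goes to the right bank with sample F.  [the left bank: — | the right bank: sample A, sample F, sample J, sample K, sample N, sample P]

11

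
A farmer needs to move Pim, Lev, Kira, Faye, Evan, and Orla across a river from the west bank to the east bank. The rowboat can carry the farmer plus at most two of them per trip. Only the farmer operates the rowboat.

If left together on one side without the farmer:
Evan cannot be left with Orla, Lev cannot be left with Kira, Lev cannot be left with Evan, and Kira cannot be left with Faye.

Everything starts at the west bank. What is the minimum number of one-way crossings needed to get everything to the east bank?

Counting alone: the farmer can take at most 2 across per trip to the east bank, so moving all 6 needs at least 3 loaded trips out, with a return between consecutive ones — at least 5 crossings.
The safety rule pushes this higher. Following every safe sequence of crossings, the most of the 6 that can be at the east bank as the rowboat arrives there on crossing 5 is 5 — never all 6.
So no plan with fewer than 7 crossings exists, and this one achieves 7:
1. Farmer goes to the east bank with Evan and Kira.
2. Farmer goes back to the west bank alone.
3. Farmer goes to the east bank with Lev and Pim.
4. Farmer goes back to the west bank with Evan and Kira.
5. Farmer goes to the east bank with Faye and Orla.
6. Farmer goes back to the west bank alone.
7. Farmer goes to the east bank with Evan and Kira.

7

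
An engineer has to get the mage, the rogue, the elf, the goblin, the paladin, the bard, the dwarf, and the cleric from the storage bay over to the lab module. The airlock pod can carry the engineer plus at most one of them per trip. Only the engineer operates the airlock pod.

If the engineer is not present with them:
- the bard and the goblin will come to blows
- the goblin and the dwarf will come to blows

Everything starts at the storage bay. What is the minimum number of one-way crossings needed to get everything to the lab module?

Counting alone: the engineer can take at most 1 across per trip to the lab module, so moving all 8 needs at least 8 loaded trips out, with a return between consecutive ones — at least 15 crossings.
The safety rule pushes this higher. Following every safe sequence of crossings, the most of the 8 that can be at the lab module as the airlock pod arrives there on crossing 15 is 7 — never all 8.
So no plan with fewer than 17 crossings exists, and this one achieves 17:
1. Engineer goes to the lab module with the goblin.
2. Engineer goes back to the storage bay alone.
3. Engineer goes to the lab module with the mage.
4. Engineer goes back to the storage bay alone.
5. Engineer goes to the lab module with the rogue.
6. Engineer goes back to the storage bay alone.
7. Engineer goes to the lab module with the elf.
8. Engineer goes back to the storage bay alone.
9. Engineer goes to the lab module with the paladin.
10. Engineer goes back to the storage bay alone.
11. Engineer goes to the lab module with the bard.
12. Engineer goes back to the storage bay with the goblin.
13. Engineer goes to the lab module with the dwarf.
14. Engineer goes back to the storage bay alone.
15. Engineer goes to the lab module with the cleric.
16. Engineer goes back to the storage bay alone.
17. Engineer goes to the lab module with the goblin.

17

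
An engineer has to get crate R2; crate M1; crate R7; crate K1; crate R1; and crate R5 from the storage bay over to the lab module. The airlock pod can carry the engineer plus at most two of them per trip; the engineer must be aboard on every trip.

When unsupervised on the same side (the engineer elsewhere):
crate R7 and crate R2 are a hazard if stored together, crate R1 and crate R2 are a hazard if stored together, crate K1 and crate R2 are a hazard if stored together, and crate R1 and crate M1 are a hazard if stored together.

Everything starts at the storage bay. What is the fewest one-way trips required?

7

Counting alone: the engineer can take at most 2 across per trip to the lab module, so moving all 6 needs at least 3 loaded trips out, with a return between consecutive ones — at least 5 crossings.
The safety rule pushes this higher. Following every safe sequence of crossings, the most of the 6 that can be at the lab module as the airlock pod arrives there on crossing 5 is 5 — never all 6.
So no plan with fewer than 7 crossings exists, and this one achieves 7:
1. Engineer goes to the lab module with crate M1 and crate R2.  [the storage bay: crate K1, crate R1, crate R5, crate R7 | the lab module: crate M1, crate R2]
2. Engineer goes back to the storage bay alone.  [the storage bay: crate K1, crate R1, crate R5, crate R7 | the lab module: crate M1, crate R2]
3. Engineer goes to the lab module with crate R5.  [the storage bay: crate K1, crate R1, crate R7 | the lab module: crate M1, crate R2, crate R5]
4. Engineer goes back to the storage bay alone.  [the storage bay: crate K1, crate R1, crate R7 | the lab module: crate M1, crate R2, crate R5]
5. Engineer goes to the lab module with crate K1 and crate R7.  [the storage bay: crate R1 | the lab module: crate K1, crate M1, crate R2, crate R5, crate R7]
6. Engineer goes back to the storage bay with crate R2.  [the storage bay: crate R1, crate R2 | the lab module: crate K1, crate M1, crate R5, crate R7]
7. Engineer goes to the lab module with crate R1 and crate R2.  [the storage bay: — | the lab module: crate K1, crate M1, crate R1, crate R2, crate R5, crate R7]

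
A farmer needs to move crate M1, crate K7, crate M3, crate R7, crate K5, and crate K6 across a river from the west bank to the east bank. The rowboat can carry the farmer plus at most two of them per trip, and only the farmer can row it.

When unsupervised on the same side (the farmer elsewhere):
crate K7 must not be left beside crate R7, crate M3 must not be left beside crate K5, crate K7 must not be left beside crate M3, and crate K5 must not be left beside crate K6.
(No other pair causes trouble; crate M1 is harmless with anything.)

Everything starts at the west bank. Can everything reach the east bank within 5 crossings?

Counting alone: the farmer can take at most 2 across per trip to the east bank, so moving all 6 needs at least 3 loaded trips out, with a return between consecutive ones — at least 5 crossings.
The safety rule pushes this higher. Following every safe sequence of crossings, the most of the 6 that can be at the east bank as the rowboat arrives there on crossing 5 is 5 — never all 6.
So the move cannot be finished within 5 crossings. (The shortest complete plan takes 7:)
1. Farmer goes to the east bank with crate K5 and crate K7.
2. Farmer goes back to the west bank alone.
3. Farmer goes to the east bank with crate M1 and crate M3.
4. Farmer goes back to the west bank with crate K5 and crate K7.
5. Farmer goes to the east bank with crate K6 and crate R7.
6. Farmer goes back to the west bank alone.
7. Farmer goes to the east bank with crate K5 and crate K7.

No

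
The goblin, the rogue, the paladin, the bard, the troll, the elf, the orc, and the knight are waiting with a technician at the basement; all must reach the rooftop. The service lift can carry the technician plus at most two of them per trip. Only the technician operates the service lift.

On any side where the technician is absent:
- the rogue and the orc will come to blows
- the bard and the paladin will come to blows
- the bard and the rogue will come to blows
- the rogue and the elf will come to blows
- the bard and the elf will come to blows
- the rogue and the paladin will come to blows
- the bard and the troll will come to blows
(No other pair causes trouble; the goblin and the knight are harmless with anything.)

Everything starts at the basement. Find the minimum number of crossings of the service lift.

Counting alone: the technician can take at most 2 across per trip to the rooftop, so moving all 8 needs at least 4 loaded trips out, with a return between consecutive ones — at least 7 crossings.
The safety rule pushes this higher. Following every safe sequence of crossings, the most of the 8 that can be at the rooftop as the service lift arrives there on crossings 7, 9, 11 is 5, 6, 7 respectively — never all 8.
So no plan with fewer than 13 crossings exists, and this one achieves 13:
1. Technician goes to the rooftop with the bard and the rogue.  [the basement: the elf, the goblin, the knight, the orc, the paladin, the troll | the rooftop: the bard, the rogue]
2. Technician goes back to the basement with the rogue.  [the basement: the elf, the goblin, the knight, the orc, the paladin, the rogue, the troll | the rooftop: the bard]
3. Technician goes to the rooftop with the goblin and the rogue.  [the basement: the elf, the knight, the orc, the paladin, the troll | the rooftop: the bard, the goblin, the rogue]
4. Technician goes back to the basement with the rogue.  [the basement: the elf, the knight, the orc, the paladin, the rogue, the troll | the rooftop: the bard, the goblin]
5. Technician goes to the rooftop with the rogue and the troll.  [the basement: the elf, the knight, the orc, the paladin | the rooftop: the bard, the goblin, the rogue, the troll]
6. Technician goes back to the basement with the bard.  [the basement: the bard, the elf, the knight, the orc, the paladin | the rooftop: the goblin, the rogue, the troll]
7. Technician goes to the rooftop with the elf and the paladin.  [the basement: the bard, the knight, the orc | the rooftop: the elf, the goblin, the paladin, the rogue, the troll]
8. Technician goes back to the basement with the rogue.  [the basement: the bard, the knight, the orc, the rogue | the rooftop: the elf, the goblin, the paladin, the troll]
9. Technician goes to the rooftop with the orc and the rogue.  [the basement: the bard, the knight | the rooftop: the elf, the goblin, the orc, the paladin, the rogue, the troll]
10. Technician goes back to the basement with the rogue.  [the basement: the bard, the knight, the rogue | the rooftop: the elf, the goblin, the orc, the paladin, the troll]
11. Technician goes to the rooftop with the knight and the rogue.  [the basement: the bard | the rooftop: the elf, the goblin, the knight, the orc, the paladin, the rogue, the troll]
12. Technician goes back to the basement with the rogue.  [the basement: the bard, the rogue | the rooftop: the elf, the goblin, the knight, the orc, the paladin, the troll]
13. Technician goes to the rooftop with the bard and the rogue.  [the basement: — | the rooftop: the bard, the elf, the goblin, the knight, the orc, the paladin, the rogue, the troll]

13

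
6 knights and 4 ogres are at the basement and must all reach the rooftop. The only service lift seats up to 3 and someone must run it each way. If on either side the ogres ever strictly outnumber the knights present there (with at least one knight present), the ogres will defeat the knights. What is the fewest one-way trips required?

Counting alone: each trip to the rooftop takes at most 3 across and each return brings at least 1 back, so after t trips out (and t−1 returns) at most 3t − (t−1) of the 10 are across; that first reaches 10 at t = 5, so at least 9 crossings are needed.
The plan below uses exactly 9 crossings, so it is optimal:
1. 2 ogres → the rooftop.  (the basement: 6K 2O; the rooftop: 0K 2O)
2. 1 ogre ← the basement.  (the basement: 6K 3O; the rooftop: 0K 1O)
3. 3 ogres → the rooftop.  (the basement: 6K 0O; the rooftop: 0K 4O)
4. 1 ogre ← the basement.  (the basement: 6K 1O; the rooftop: 0K 3O)
5. 3 knights → the rooftop.  (the basement: 3K 1O; the rooftop: 3K 3O)
6. 1 ogre ← the basement.  (the basement: 3K 2O; the rooftop: 3K 2O)
7. 1 knight and 2 ogres → the rooftop.  (the basement: 2K 0O; the rooftop: 4K 4O)
8. 1 ogre ← the basement.  (the basement: 2K 1O; the rooftop: 4K 3O)
9. 2 knights and 1 ogre → the rooftop.  (the basement: 0K 0O; the rooftop: 6K 4O)

9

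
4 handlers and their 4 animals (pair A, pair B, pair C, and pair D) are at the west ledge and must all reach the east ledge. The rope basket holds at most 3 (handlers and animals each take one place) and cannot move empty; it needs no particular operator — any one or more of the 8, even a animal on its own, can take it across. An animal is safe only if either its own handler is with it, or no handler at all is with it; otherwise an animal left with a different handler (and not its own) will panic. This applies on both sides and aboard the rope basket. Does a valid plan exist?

1. animal A and handler A cross → the east ledge.
2. handler A crosses ← the west ledge.
3. animal B, handler A, and handler B cross → the east ledge.
4. animal A and handler A cross ← the west ledge.
5. handler A, handler C, and handler D cross → the east ledge.
6. animal B crosses ← the west ledge.
7. animal A and animal B cross → the east ledge.
8. animal A crosses ← the west ledge.
9. animal A, animal C, and animal D cross → the east ledge.

Yes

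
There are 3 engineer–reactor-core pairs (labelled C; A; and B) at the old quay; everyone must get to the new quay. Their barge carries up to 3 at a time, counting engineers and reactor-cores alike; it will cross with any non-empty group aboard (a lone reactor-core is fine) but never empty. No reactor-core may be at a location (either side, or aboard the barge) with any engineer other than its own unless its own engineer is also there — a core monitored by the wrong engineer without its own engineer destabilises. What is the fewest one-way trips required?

5

Counting alone: each trip to the new quay takes at most 3 across and each return brings at least 1 back, so after t trips out (and t−1 returns) at most 3t − (t−1) of the 6 are across; that first reaches 6 at t = 3, so at least 5 crossings are needed.
The plan below uses exactly 5 crossings, so it is optimal:
1. engineer C and reactor-core C cross → the new quay.
2. engineer C crosses ← the old quay.
3. engineer A, engineer B, and engineer C cross → the new quay.
4. reactor-core C crosses ← the old quay.
5. reactor-core A, reactor-core B, and reactor-core C cross → the new quay.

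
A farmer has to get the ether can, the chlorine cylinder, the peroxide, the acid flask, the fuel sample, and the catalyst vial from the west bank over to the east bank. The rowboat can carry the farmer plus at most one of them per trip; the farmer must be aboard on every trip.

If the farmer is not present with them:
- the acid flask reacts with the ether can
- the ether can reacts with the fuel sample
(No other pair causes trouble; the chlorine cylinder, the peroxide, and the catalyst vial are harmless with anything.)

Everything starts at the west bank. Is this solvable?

1. Farmer goes to the east bank with the ether can.  [the west bank: the acid flask, the catalyst vial, the chlorine cylinder, the fuel sample, the peroxide | the east bank: the ether can]
2. Farmer goes back to the west bank alone.  [the west bank: the acid flask, the catalyst vial, the chlorine cylinder, the fuel sample, the peroxide | the east bank: the ether can]
3. Farmer goes to the east bank with the chlorine cylinder.  [the west bank: the acid flask, the catalyst vial, the fuel sample, the peroxide | the east bank: the chlorine cylinder, the ether can]
4. Farmer goes back to the west bank alone.  [the west bank: the acid flask, the catalyst vial, the fuel sample, the peroxide | the east bank: the chlorine cylinder, the ether can]
5. Farmer goes to the east bank with the peroxide.  [the west bank: the acid flask, the catalyst vial, the fuel sample | the east bank: the chlorine cylinder, the ether can, the peroxide]
6. Farmer goes back to the west bank alone.  [the west bank: the acid flask, the catalyst vial, the fuel sample | the east bank: the chlorine cylinder, the ether can, the peroxide]
7. Farmer goes to the east bank with the acid flask.  [the west bank: the catalyst vial, the fuel sample | the east bank: the acid flask, the chlorine cylinder, the ether can, the peroxide]
8. Farmer goes back to the west bank with the ether can.  [the west bank: the catalyst vial, the ether can, the fuel sample | the east bank: the acid flask, the chlorine cylinder, the peroxide]
9. Farmer goes to the east bank with the fuel sample.  [the west bank: the catalyst vial, the ether can | the east bank: the acid flask, the chlorine cylinder, the fuel sample, the peroxide]
10. Farmer goes back to the west bank alone.  [the west bank: the catalyst vial, the ether can | the east bank: the acid flask, the chlorine cylinder, the fuel sample, the peroxide]
11. Farmer goes to the east bank with the catalyst vial.  [the west bank: the ether can | the east bank: the acid flask, the catalyst vial, the chlorine cylinder, the fuel sample, the peroxide]
12. Farmer goes back to the west bank alone.  [the west bank: the ether can | the east bank: the acid flask, the catalyst vial, the chlorine cylinder, the fuel sample, the peroxide]
13. Farmer goes to the east bank with the ether can.  [the west bank: — | the east bank: the acid flask, the catalyst vial, the chlorine cylinder, the ether can, the fuel sample, the peroxide]

Yes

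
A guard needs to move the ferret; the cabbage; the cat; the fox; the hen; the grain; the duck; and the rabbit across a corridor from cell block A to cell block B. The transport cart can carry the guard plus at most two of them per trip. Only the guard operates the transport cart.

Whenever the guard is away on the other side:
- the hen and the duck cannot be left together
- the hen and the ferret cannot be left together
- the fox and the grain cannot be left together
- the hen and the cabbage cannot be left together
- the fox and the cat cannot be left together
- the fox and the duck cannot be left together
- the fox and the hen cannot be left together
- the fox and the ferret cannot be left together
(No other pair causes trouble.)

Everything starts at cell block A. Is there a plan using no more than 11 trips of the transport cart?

No

Counting alone: the guard can take at most 2 across per trip to cell block B, so moving all 8 needs at least 4 loaded trips out, with a return between consecutive ones — at least 7 crossings.
The safety rule pushes this higher. Following every safe sequence of crossings, the most of the 8 that can be at cell block B as the transport cart arrives there on crossings 7, 9, 11 is 5, 6, 7 respectively — never all 8.
So the move cannot be finished within 11 crossings. (The shortest complete plan takes 13:)
1. Guard goes to cell block B with the fox and the hen.
2. Guard goes back to cell block A with the fox.
3. Guard goes to cell block B with the cabbage and the fox.
4. Guard goes back to cell block A with the hen.
5. Guard goes to cell block B with the duck and the ferret.
6. Guard goes back to cell block A with the fox.
7. Guard goes to cell block B with the cat and the fox.
8. Guard goes back to cell block A with the fox.
9. Guard goes to cell block B with the fox and the grain.
10. Guard goes back to cell block A with the fox.
11. Guard goes to cell block B with the fox and the rabbit.
12. Guard goes back to cell block A with the fox.
13. Guard goes to cell block B with the fox and the hen.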